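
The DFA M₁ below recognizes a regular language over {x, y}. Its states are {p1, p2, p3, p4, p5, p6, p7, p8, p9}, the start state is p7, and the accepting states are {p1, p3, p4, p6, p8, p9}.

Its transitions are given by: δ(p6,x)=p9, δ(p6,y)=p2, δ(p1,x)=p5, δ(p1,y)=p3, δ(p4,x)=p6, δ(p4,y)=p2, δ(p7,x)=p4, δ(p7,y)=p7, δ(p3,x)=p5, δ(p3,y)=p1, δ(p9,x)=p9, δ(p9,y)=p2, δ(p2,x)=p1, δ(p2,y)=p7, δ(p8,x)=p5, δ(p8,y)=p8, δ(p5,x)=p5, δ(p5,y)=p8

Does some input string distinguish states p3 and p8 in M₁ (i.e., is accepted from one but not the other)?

No

Initial partition by acceptance: {p1,p3,p4,p6,p8,p9} | {p2,p5,p7}.
Refine {p1,p3,p4,p6,p8,p9} on symbol x: members go to different blocks, giving {p1,p3,p8} and {p4,p6,p9}.
On input x, block {p2,p5,p7} splits into {p2} and {p5} and {p7}.
Stable partition: {p1,p3,p8} | {p2} | {p4,p6,p9} | {p5} | {p7} — 5 equivalence classes.
p3 and p8 lie in the same block of the stable partition, so they are equivalent — no string distinguishes them.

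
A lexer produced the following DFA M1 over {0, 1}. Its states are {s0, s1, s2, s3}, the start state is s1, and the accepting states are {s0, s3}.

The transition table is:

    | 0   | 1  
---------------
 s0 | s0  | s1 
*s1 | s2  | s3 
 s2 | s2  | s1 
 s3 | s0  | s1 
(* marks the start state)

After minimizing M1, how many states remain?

3

Every state is reachable, so we keep all 4.
P0 = {s0,s3} | {s1,s2}.
Refine {s1,s2} on symbol 1: members go to different blocks, giving {s1} and {s2}.
No further refinement is possible. Final partition (3 blocks): {s0,s3} | {s1} | {s2}.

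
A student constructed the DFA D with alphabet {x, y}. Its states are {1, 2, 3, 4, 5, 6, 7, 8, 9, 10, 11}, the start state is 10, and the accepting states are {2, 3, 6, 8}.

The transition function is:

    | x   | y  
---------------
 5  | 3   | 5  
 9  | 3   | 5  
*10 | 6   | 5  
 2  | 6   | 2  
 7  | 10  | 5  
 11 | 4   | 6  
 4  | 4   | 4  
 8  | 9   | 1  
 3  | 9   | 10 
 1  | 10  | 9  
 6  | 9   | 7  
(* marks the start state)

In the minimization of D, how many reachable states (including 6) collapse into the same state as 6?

Reachable states from the start: {3,5,6,7,9,10}. Unreachable: {1,2,4,8,11} — drop them.
Start with accepting vs non-accepting: {3,6} | {5,7,9,10}.
On input x, block {5,7,9,10} splits into {5,9,10} and {7}.
Refine {3,6} on symbol y: members go to different blocks, giving {3} and {6}.
Split {5,9,10} by δ(·,x) → {5,9} and {10}.
Stable partition: {3} | {5,9} | {7} | {6} | {10} — 5 equivalence classes.
State 6 belongs to the block {6}, which has 1 states.

1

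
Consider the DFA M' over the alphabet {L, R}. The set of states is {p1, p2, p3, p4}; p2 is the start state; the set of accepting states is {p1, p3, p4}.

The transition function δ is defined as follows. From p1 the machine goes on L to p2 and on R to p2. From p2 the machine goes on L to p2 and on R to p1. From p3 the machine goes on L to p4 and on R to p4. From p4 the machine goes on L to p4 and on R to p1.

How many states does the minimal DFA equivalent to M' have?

2

States {p3,p4} cannot be reached from the start state, so discard them.
Start with accepting vs non-accepting: {p1} | {p2}.
The partition is now stable with 2 blocks: {p1} | {p2}.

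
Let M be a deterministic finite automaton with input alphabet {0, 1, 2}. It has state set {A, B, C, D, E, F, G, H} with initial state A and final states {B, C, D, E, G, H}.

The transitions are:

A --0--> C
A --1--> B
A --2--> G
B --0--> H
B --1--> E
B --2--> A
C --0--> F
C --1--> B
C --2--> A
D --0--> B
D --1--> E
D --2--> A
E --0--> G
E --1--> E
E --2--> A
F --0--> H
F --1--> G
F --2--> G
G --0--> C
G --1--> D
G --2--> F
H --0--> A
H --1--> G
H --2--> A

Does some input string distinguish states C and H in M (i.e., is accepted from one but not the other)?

No

All states are reachable from the start state.
Initial partition by acceptance: {B,C,D,E,G,H} | {A,F}.
On input 0, block {B,C,D,E,G,H} splits into {B,D,E,G} and {C,H}.
Refine {B,D,E,G} on symbol 0: members go to different blocks, giving {B,G} and {D,E}.
No further refinement is possible. Final partition (4 blocks): {B,G} | {A,F} | {C,H} | {D,E}.
C and H lie in the same block of the stable partition, so they are equivalent — no string distinguishes them.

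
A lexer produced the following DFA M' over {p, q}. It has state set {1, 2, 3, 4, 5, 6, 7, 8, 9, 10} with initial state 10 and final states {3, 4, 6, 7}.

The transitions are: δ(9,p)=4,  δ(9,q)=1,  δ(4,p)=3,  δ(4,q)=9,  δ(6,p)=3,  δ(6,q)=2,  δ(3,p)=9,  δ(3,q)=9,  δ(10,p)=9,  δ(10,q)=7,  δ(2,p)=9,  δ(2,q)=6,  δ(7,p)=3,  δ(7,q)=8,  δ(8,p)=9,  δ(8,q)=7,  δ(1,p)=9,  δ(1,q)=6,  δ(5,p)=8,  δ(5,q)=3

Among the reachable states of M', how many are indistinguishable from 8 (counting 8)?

4

Reachable states from the start: {1,2,3,4,6,7,8,9,10}. Unreachable: {5} — drop them.
P0 = {3,4,6,7} | {1,2,8,9,10}.
Refine {3,4,6,7} on symbol p: members go to different blocks, giving {4,6,7} and {3}.
Refine {1,2,8,9,10} on symbol p: members go to different blocks, giving {1,2,8,10} and {9}.
Split {4,6,7} by δ(·,q) → {6,7} and {4}.
The partition is now stable with 5 blocks: {6,7} | {1,2,8,10} | {3} | {9} | {4}.
The equivalence class containing 8 is {1,2,8,10}, of size 4.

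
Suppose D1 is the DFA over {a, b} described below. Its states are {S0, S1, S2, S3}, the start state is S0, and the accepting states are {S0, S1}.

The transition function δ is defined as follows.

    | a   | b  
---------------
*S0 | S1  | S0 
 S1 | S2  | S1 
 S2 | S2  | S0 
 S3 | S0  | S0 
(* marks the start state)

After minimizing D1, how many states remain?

3

Reachable states from the start: {S0,S1,S2}. Unreachable: {S3} — drop them.
Initial partition by acceptance: {S0,S1} | {S2}.
Refine {S0,S1} on symbol a: members go to different blocks, giving {S0} and {S1}.
The partition is now stable with 3 blocks: {S0} | {S2} | {S1}.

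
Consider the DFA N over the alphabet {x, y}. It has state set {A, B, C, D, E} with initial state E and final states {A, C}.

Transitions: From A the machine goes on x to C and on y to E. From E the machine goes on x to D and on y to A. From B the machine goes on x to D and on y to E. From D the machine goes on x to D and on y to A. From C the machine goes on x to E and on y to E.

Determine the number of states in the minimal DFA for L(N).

Reachable states from the start: {A,C,D,E}. Unreachable: {B} — drop them.
Start with accepting vs non-accepting: {A,C} | {D,E}.
On input x, block {A,C} splits into {A} and {C}.
Stable partition: {A} | {D,E} | {C} — 3 equivalence classes.

3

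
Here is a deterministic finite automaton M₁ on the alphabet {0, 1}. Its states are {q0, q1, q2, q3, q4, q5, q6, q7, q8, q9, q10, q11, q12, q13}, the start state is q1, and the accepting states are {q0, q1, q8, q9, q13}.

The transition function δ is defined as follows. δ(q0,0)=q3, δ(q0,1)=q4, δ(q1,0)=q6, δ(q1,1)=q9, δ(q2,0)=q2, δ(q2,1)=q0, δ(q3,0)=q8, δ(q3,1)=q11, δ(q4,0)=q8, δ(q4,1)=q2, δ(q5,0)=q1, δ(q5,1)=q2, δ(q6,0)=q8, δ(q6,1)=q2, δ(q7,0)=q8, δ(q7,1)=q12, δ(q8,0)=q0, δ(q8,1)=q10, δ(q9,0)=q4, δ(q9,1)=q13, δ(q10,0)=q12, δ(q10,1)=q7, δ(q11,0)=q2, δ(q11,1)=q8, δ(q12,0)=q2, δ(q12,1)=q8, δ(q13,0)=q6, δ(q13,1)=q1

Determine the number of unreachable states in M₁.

1

Starting at q1 and following transitions, the reachable set is {q0, q1, q2, q3, q4, q6, q7, q8, q9, q10, q11, q12, q13}. That leaves q5 unreachable — 1 in total.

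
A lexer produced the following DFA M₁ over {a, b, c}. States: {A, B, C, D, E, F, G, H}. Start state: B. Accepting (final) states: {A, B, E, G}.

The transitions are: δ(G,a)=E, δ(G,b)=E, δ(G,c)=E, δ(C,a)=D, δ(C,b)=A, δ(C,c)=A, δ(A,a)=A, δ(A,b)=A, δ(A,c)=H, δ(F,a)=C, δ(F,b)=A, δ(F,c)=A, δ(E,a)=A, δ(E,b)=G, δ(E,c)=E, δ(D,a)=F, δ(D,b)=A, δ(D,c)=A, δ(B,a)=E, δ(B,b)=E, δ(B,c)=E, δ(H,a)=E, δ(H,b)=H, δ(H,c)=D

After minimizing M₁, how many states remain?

Every state is reachable, so we keep all 8.
Start with accepting vs non-accepting: {A,B,E,G} | {C,D,F,H}.
Split {A,B,E,G} by δ(·,c) → {B,E,G} and {A}.
Refine {B,E,G} on symbol a: members go to different blocks, giving {B,G} and {E}.
Split {C,D,F,H} by δ(·,a) → {C,D,F} and {H}.
No further refinement is possible. Final partition (5 blocks): {B,G} | {C,D,F} | {A} | {E} | {H}.

5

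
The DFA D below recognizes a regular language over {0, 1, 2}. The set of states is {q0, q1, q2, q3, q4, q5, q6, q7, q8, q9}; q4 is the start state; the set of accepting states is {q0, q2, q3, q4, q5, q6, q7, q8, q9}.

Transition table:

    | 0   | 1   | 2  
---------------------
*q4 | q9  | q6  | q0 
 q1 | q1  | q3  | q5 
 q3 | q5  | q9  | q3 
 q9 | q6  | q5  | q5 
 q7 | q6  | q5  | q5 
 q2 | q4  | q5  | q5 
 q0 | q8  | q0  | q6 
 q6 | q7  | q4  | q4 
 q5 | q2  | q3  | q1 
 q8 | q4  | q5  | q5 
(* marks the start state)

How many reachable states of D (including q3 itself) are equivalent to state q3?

Every state is reachable, so we keep all 10.
Start with accepting vs non-accepting: {q0,q2,q3,q4,q5,q6,q7,q8,q9} | {q1}.
Refine {q0,q2,q3,q4,q5,q6,q7,q8,q9} on symbol 2: members go to different blocks, giving {q0,q2,q3,q4,q6,q7,q8,q9} and {q5}.
Refine {q0,q2,q3,q4,q6,q7,q8,q9} on symbol 0: members go to different blocks, giving {q0,q2,q4,q6,q7,q8,q9} and {q3}.
Refine {q0,q2,q4,q6,q7,q8,q9} on symbol 1: members go to different blocks, giving {q2,q7,q8,q9} and {q0,q4,q6}.
The partition is now stable with 5 blocks: {q2,q7,q8,q9} | {q1} | {q5} | {q3} | {q0,q4,q6}.
State q3 belongs to the block {q3}, which has 1 states.

1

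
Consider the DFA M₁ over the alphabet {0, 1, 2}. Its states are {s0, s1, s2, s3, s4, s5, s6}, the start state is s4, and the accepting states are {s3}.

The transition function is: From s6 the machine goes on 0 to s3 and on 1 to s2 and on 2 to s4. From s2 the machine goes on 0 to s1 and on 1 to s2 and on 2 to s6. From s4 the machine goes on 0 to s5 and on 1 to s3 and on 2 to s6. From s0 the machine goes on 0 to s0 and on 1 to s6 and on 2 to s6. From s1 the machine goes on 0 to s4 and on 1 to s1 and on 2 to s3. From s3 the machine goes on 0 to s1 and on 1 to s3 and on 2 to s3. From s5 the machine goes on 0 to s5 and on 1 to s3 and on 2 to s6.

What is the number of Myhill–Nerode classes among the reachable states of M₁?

States {s0} cannot be reached from the start state, so discard them.
Initial partition by acceptance: {s3} | {s1,s2,s4,s5,s6}.
On input 0, block {s1,s2,s4,s5,s6} splits into {s1,s2,s4,s5} and {s6}.
Split {s1,s2,s4,s5} by δ(·,1) → {s1,s2} and {s4,s5}.
Refine {s1,s2} on symbol 0: members go to different blocks, giving {s1} and {s2}.
The partition is now stable with 5 blocks: {s3} | {s1} | {s6} | {s4,s5} | {s2}.

5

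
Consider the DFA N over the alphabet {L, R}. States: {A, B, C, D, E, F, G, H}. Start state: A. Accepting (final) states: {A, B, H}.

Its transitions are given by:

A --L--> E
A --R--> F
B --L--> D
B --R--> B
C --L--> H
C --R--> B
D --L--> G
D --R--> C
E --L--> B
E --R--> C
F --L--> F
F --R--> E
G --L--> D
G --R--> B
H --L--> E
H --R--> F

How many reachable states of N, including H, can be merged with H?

Initial partition by acceptance: {A,B,H} | {C,D,E,F,G}.
Split {A,B,H} by δ(·,R) → {A,H} and {B}.
On input L, block {C,D,E,F,G} splits into {D,F,G} and {C} and {E}.
Split {D,F,G} by δ(·,R) → {D} and {F} and {G}.
No further refinement is possible. Final partition (7 blocks): {A,H} | {D} | {B} | {C} | {E} | {F} | {G}.
The equivalence class containing H is {A,H}, of size 2.

2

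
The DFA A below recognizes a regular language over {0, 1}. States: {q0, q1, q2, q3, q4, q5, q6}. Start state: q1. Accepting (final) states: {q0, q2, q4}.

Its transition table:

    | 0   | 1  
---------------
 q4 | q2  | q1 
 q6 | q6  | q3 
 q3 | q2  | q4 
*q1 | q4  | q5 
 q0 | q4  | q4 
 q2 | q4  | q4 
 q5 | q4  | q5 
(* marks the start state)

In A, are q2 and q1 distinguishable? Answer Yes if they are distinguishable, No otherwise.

Yes

Reachable states from the start: {q1,q2,q4,q5}. Unreachable: {q0,q3,q6} — drop them.
Start with accepting vs non-accepting: {q2,q4} | {q1,q5}.
Refine {q2,q4} on symbol 1: members go to different blocks, giving {q2} and {q4}.
The partition is now stable with 3 blocks: {q2} | {q1,q5} | {q4}.
q2 and q1 end up in different blocks, so they are distinguishable. For instance, the string 'ε' is accepted from only q2.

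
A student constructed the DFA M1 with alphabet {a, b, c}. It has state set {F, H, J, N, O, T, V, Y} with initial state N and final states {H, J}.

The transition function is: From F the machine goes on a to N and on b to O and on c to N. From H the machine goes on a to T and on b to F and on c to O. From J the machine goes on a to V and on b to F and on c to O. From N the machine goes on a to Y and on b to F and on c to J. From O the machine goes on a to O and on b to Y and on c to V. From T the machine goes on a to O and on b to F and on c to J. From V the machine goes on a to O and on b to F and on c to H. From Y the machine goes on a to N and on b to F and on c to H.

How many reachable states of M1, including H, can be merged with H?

Every state is reachable, so we keep all 8.
Start with accepting vs non-accepting: {H,J} | {F,N,O,T,V,Y}.
Split {F,N,O,T,V,Y} by δ(·,c) → {N,T,V,Y} and {F,O}.
On input a, block {N,T,V,Y} splits into {N,Y} and {T,V}.
On input a, block {F,O} splits into {F} and {O}.
Stable partition: {H,J} | {N,Y} | {F} | {T,V} | {O} — 5 equivalence classes.
State H belongs to the block {H,J}, which has 2 states.

2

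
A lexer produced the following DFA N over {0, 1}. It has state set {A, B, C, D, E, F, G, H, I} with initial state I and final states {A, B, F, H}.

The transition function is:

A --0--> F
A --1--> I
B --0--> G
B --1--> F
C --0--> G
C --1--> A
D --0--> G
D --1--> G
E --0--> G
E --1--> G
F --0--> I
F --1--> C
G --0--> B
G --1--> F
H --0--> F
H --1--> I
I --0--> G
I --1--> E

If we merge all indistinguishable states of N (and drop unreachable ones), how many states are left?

Reachable states from the start: {A,B,C,E,F,G,I}. Unreachable: {D,H} — drop them.
Initial partition by acceptance: {A,B,F} | {C,E,G,I}.
On input 0, block {A,B,F} splits into {B,F} and {A}.
Refine {B,F} on symbol 1: members go to different blocks, giving {B} and {F}.
On input 0, block {C,E,G,I} splits into {C,E,I} and {G}.
Refine {C,E,I} on symbol 1: members go to different blocks, giving {C} and {E} and {I}.
The partition is now stable with 7 blocks: {B} | {C} | {A} | {F} | {G} | {E} | {I}.

7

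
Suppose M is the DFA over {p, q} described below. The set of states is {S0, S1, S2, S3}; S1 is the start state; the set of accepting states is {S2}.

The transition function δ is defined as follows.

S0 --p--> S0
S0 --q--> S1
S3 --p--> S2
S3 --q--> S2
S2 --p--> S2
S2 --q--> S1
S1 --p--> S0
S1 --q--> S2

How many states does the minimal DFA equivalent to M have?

3

Reachable states from the start: {S0,S1,S2}. Unreachable: {S3} — drop them.
Initial partition by acceptance: {S2} | {S0,S1}.
Split {S0,S1} by δ(·,q) → {S0} and {S1}.
The partition is now stable with 3 blocks: {S2} | {S0} | {S1}.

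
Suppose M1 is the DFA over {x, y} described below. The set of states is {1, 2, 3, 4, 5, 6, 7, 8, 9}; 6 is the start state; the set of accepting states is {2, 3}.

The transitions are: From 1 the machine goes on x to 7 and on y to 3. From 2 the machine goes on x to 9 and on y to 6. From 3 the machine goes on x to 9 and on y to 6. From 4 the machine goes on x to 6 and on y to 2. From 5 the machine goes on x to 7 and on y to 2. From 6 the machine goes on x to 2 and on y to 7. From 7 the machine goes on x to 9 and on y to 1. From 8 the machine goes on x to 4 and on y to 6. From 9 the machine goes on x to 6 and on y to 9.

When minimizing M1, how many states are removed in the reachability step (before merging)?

3

BFS from 6 reaches {1, 2, 3, 6, 7, 9}; the 3 state(s) 4, 5, 8 are never visited.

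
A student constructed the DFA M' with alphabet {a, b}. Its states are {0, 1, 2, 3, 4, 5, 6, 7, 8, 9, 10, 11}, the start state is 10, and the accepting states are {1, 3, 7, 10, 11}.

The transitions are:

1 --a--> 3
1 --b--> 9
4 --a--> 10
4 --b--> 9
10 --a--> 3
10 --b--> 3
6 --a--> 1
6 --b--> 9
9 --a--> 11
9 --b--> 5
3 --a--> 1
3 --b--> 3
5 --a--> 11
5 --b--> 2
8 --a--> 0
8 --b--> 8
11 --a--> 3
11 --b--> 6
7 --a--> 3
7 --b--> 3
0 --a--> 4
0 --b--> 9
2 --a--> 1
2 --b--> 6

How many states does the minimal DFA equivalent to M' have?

Reachable states from the start: {1,2,3,5,6,9,10,11}. Unreachable: {0,4,7,8} — drop them.
P0 = {1,3,10,11} | {2,5,6,9}.
Split {1,3,10,11} by δ(·,b) → {1,11} and {3,10}.
On input a, block {3,10} splits into {3} and {10}.
Stable partition: {1,11} | {2,5,6,9} | {3} | {10} — 4 equivalence classes.

4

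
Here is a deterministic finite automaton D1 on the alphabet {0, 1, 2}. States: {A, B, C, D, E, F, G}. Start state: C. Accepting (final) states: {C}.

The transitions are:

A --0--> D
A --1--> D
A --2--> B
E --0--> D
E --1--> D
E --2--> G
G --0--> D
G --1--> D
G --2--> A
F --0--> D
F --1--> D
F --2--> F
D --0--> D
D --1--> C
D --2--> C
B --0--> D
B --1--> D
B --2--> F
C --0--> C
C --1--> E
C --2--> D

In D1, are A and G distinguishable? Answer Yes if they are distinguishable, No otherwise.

No

Every state is reachable, so we keep all 7.
Start with accepting vs non-accepting: {C} | {A,B,D,E,F,G}.
Refine {A,B,D,E,F,G} on symbol 1: members go to different blocks, giving {A,B,E,F,G} and {D}.
The partition is now stable with 3 blocks: {C} | {A,B,E,F,G} | {D}.
A and G lie in the same block of the stable partition, so they are equivalent — no string distinguishes them.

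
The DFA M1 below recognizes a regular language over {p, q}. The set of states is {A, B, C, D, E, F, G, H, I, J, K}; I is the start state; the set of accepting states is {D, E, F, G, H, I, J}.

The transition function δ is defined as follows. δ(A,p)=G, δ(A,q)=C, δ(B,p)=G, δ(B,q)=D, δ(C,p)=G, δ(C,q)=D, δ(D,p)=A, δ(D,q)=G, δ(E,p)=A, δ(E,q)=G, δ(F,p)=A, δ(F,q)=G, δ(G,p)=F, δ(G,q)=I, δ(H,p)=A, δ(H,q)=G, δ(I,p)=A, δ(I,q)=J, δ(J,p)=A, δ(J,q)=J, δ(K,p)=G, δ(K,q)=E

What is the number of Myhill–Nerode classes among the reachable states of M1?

5

Reachable states from the start: {A,C,D,F,G,I,J}. Unreachable: {B,E,H,K} — drop them.
P0 = {D,F,G,I,J} | {A,C}.
On input p, block {D,F,G,I,J} splits into {D,F,I,J} and {G}.
Split {D,F,I,J} by δ(·,q) → {D,F} and {I,J}.
Split {A,C} by δ(·,q) → {A} and {C}.
Stable partition: {D,F} | {A} | {G} | {I,J} | {C} — 5 equivalence classes.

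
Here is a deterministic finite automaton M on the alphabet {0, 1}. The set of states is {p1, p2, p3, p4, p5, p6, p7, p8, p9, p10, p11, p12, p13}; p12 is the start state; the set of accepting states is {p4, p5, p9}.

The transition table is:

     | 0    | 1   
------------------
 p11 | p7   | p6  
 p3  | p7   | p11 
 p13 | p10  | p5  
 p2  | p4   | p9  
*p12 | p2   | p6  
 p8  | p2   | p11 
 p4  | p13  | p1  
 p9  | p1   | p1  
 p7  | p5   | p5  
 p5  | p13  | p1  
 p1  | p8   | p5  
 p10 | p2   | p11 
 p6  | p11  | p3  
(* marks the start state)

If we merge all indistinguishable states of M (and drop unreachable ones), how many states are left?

6

Initial partition by acceptance: {p4,p5,p9} | {p1,p2,p3,p6,p7,p8,p10,p11,p12,p13}.
On input 0, block {p1,p2,p3,p6,p7,p8,p10,p11,p12,p13} splits into {p1,p3,p6,p8,p10,p11,p12,p13} and {p2,p7}.
Refine {p1,p3,p6,p8,p10,p11,p12,p13} on symbol 0: members go to different blocks, giving {p3,p8,p10,p11,p12} and {p1,p6,p13}.
Split {p3,p8,p10,p11,p12} by δ(·,1) → {p3,p8,p10} and {p11,p12}.
Refine {p1,p6,p13} on symbol 0: members go to different blocks, giving {p1,p13} and {p6}.
No further refinement is possible. Final partition (6 blocks): {p4,p5,p9} | {p3,p8,p10} | {p2,p7} | {p1,p13} | {p11,p12} | {p6}.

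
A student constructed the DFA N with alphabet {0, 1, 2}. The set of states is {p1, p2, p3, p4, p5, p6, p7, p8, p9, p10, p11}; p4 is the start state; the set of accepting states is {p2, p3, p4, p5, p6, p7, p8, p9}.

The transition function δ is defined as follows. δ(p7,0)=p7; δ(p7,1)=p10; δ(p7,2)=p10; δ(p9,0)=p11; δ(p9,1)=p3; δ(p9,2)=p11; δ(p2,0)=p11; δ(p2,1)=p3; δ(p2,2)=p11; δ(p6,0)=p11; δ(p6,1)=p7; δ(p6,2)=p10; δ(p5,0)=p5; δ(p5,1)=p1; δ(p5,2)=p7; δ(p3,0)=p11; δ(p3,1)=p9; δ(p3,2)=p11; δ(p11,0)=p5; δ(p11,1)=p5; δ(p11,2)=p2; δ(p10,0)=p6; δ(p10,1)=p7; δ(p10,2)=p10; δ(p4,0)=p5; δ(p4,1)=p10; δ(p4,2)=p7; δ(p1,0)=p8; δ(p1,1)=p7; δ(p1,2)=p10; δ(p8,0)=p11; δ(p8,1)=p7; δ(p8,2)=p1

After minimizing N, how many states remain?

All states are reachable from the start state.
Initial partition by acceptance: {p2,p3,p4,p5,p6,p7,p8,p9} | {p1,p10,p11}.
Split {p2,p3,p4,p5,p6,p7,p8,p9} by δ(·,0) → {p2,p3,p6,p8,p9} and {p4,p5,p7}.
Split {p2,p3,p6,p8,p9} by δ(·,1) → {p2,p3,p9} and {p6,p8}.
Split {p1,p10,p11} by δ(·,0) → {p1,p10} and {p11}.
Refine {p4,p5,p7} on symbol 2: members go to different blocks, giving {p4,p5} and {p7}.
No further refinement is possible. Final partition (6 blocks): {p2,p3,p9} | {p1,p10} | {p4,p5} | {p6,p8} | {p11} | {p7}.

6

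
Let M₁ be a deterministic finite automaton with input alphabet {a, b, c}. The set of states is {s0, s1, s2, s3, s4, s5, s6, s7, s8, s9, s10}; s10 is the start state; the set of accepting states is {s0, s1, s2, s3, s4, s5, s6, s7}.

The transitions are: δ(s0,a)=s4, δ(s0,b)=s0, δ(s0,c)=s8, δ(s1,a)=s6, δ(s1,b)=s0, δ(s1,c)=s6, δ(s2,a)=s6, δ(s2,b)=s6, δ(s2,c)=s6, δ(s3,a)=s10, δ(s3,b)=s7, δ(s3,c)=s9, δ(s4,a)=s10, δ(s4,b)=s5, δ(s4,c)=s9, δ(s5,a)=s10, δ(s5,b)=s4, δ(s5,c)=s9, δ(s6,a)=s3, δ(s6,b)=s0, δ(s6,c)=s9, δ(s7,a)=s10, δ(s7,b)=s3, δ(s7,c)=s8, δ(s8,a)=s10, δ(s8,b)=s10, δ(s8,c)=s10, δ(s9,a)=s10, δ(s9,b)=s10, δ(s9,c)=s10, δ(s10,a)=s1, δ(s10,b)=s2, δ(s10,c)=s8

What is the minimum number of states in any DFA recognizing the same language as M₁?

5

Every state is reachable, so we keep all 11.
P0 = {s0,s1,s2,s3,s4,s5,s6,s7} | {s8,s9,s10}.
Split {s0,s1,s2,s3,s4,s5,s6,s7} by δ(·,a) → {s0,s1,s2,s6} and {s3,s4,s5,s7}.
On input a, block {s0,s1,s2,s6} splits into {s0,s6} and {s1,s2}.
Split {s8,s9,s10} by δ(·,a) → {s8,s9} and {s10}.
Stable partition: {s0,s6} | {s8,s9} | {s3,s4,s5,s7} | {s1,s2} | {s10} — 5 equivalence classes.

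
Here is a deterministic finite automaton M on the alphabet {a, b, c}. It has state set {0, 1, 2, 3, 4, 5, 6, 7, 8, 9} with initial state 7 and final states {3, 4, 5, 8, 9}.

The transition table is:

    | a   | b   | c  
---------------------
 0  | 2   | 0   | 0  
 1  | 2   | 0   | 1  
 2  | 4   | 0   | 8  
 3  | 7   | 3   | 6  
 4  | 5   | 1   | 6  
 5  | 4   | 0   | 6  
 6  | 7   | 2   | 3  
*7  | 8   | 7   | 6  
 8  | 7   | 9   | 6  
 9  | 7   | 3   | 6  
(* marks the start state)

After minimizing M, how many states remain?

Every state is reachable, so we keep all 10.
Initial partition by acceptance: {3,4,5,8,9} | {0,1,2,6,7}.
Split {3,4,5,8,9} by δ(·,a) → {3,8,9} and {4,5}.
Split {0,1,2,6,7} by δ(·,a) → {0,1,6} and {2} and {7}.
On input a, block {0,1,6} splits into {0,1} and {6}.
No further refinement is possible. Final partition (6 blocks): {3,8,9} | {0,1} | {4,5} | {2} | {7} | {6}.

6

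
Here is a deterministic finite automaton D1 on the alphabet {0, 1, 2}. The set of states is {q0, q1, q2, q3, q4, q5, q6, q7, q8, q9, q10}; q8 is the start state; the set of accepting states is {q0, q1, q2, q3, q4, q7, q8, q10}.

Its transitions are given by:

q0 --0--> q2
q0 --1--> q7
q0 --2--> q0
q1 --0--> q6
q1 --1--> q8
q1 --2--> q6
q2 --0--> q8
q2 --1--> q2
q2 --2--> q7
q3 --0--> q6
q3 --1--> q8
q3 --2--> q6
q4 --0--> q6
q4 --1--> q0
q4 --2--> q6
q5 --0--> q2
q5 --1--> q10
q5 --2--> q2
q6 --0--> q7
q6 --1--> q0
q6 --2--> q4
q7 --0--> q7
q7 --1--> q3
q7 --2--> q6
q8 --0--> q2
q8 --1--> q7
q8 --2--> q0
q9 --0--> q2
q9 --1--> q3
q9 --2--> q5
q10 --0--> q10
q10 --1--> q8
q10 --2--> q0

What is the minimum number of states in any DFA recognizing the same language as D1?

States {q1,q5,q9,q10} cannot be reached from the start state, so discard them.
P0 = {q0,q2,q3,q4,q7,q8} | {q6}.
Split {q0,q2,q3,q4,q7,q8} by δ(·,0) → {q0,q2,q7,q8} and {q3,q4}.
Refine {q0,q2,q7,q8} on symbol 1: members go to different blocks, giving {q0,q2,q8} and {q7}.
On input 1, block {q0,q2,q8} splits into {q0,q8} and {q2}.
Stable partition: {q0,q8} | {q6} | {q3,q4} | {q7} | {q2} — 5 equivalence classes.

5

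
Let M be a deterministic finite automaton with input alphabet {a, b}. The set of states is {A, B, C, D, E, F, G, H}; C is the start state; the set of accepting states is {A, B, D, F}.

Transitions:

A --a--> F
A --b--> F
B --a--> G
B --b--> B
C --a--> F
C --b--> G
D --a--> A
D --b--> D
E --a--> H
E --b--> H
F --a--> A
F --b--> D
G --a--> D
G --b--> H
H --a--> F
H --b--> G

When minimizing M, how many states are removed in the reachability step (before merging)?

No path from C leads to B, E; the other 6 states are all reachable.

2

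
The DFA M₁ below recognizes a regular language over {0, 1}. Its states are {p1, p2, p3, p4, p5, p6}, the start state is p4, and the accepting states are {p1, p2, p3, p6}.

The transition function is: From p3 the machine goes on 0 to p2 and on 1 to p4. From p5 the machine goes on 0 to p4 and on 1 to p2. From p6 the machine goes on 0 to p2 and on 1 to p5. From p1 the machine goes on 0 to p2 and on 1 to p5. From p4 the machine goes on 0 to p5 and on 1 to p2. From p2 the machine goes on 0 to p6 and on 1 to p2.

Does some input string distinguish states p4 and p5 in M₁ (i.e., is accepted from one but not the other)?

States {p1,p3} cannot be reached from the start state, so discard them.
P0 = {p2,p6} | {p4,p5}.
Split {p2,p6} by δ(·,1) → {p2} and {p6}.
No further refinement is possible. Final partition (3 blocks): {p2} | {p4,p5} | {p6}.
p4 and p5 lie in the same block of the stable partition, so they are equivalent — no string distinguishes them.

No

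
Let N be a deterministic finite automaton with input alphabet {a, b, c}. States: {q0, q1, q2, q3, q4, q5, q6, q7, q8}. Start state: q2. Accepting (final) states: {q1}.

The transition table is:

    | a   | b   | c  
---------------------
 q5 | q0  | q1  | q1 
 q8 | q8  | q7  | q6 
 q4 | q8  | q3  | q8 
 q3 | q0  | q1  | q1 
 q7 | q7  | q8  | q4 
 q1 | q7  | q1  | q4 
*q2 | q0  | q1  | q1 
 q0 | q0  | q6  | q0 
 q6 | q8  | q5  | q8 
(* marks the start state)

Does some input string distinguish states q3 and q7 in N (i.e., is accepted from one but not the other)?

Yes

Initial partition by acceptance: {q1} | {q0,q2,q3,q4,q5,q6,q7,q8}.
On input b, block {q0,q2,q3,q4,q5,q6,q7,q8} splits into {q0,q4,q6,q7,q8} and {q2,q3,q5}.
On input b, block {q0,q4,q6,q7,q8} splits into {q0,q7,q8} and {q4,q6}.
On input b, block {q0,q7,q8} splits into {q7,q8} and {q0}.
No further refinement is possible. Final partition (5 blocks): {q1} | {q7,q8} | {q2,q3,q5} | {q4,q6} | {q0}.
q3 and q7 end up in different blocks, so they are distinguishable. For instance, the string 'b' is accepted from only q3.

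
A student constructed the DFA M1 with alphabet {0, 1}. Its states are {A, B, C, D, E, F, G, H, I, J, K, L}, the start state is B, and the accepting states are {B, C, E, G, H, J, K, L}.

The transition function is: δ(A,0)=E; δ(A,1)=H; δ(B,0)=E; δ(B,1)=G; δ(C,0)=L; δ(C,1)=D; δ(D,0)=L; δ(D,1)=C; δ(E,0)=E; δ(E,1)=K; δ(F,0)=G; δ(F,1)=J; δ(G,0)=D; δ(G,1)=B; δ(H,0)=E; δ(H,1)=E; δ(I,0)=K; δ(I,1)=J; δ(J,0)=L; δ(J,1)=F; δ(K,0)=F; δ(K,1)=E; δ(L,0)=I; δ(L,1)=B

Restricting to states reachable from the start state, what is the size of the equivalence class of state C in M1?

States {A,H} cannot be reached from the start state, so discard them.
Start with accepting vs non-accepting: {B,C,E,G,J,K,L} | {D,F,I}.
On input 0, block {B,C,E,G,J,K,L} splits into {B,C,E,J} and {G,K,L}.
Split {B,C,E,J} by δ(·,0) → {B,E} and {C,J}.
Stable partition: {B,E} | {D,F,I} | {G,K,L} | {C,J} — 4 equivalence classes.
The equivalence class containing C is {C,J}, of size 2.

2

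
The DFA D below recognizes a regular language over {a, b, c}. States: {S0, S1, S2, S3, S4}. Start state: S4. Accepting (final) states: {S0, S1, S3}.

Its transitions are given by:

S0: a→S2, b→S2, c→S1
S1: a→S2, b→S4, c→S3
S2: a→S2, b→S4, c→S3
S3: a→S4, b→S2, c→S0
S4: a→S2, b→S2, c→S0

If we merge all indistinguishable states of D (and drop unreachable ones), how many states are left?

Every state is reachable, so we keep all 5.
Initial partition by acceptance: {S0,S1,S3} | {S2,S4}.
The partition is now stable with 2 blocks: {S0,S1,S3} | {S2,S4}.

2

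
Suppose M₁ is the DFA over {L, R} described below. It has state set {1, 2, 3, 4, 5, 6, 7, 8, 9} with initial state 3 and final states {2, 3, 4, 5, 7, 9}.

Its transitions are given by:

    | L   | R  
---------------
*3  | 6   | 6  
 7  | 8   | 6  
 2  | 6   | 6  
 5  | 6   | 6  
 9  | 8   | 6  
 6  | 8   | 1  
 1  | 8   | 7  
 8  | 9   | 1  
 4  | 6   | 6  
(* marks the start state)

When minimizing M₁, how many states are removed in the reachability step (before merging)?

No path from 3 leads to 2, 4, 5; the other 6 states are all reachable.

3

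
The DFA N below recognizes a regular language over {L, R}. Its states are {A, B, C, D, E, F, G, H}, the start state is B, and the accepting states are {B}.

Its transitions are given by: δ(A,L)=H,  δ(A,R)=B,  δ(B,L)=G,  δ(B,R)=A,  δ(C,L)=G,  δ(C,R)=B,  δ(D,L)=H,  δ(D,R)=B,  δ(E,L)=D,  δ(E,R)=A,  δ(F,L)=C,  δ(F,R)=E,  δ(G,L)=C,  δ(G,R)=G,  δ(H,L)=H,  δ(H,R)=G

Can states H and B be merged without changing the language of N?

No

Reachable states from the start: {A,B,C,G,H}. Unreachable: {D,E,F} — drop them.
Start with accepting vs non-accepting: {B} | {A,C,G,H}.
Refine {A,C,G,H} on symbol R: members go to different blocks, giving {A,C} and {G,H}.
On input L, block {G,H} splits into {G} and {H}.
Refine {A,C} on symbol L: members go to different blocks, giving {A} and {C}.
The partition is now stable with 5 blocks: {B} | {A} | {G} | {H} | {C}.
H and B end up in different blocks, so they are distinguishable. For instance, the string 'ε' is accepted from only B.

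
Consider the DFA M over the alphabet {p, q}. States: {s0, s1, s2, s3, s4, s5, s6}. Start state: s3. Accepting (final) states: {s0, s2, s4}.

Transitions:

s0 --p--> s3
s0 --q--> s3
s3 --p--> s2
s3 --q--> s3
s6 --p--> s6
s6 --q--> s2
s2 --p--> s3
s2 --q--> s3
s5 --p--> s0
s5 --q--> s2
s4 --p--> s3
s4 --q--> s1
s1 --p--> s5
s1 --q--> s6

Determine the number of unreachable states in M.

Starting at s3 and following transitions, the reachable set is {s2, s3}. That leaves s0, s1, s4, s5, s6 unreachable — 5 in total.

5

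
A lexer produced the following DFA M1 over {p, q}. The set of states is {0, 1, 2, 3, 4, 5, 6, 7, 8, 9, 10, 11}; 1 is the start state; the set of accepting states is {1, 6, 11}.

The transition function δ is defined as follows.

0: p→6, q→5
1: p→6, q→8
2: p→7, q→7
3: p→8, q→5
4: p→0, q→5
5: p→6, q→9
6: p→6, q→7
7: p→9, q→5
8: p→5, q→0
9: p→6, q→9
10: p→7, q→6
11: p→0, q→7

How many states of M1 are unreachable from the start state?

5

Starting at 1 and following transitions, the reachable set is {0, 1, 5, 6, 7, 8, 9}. That leaves 2, 3, 4, 10, 11 unreachable — 5 in total.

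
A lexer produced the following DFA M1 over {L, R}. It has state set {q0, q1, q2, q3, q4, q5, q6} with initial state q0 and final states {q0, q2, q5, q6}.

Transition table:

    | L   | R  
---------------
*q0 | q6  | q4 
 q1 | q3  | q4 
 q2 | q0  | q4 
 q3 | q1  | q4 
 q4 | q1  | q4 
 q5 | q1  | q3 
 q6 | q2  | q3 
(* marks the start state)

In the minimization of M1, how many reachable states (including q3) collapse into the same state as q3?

First remove the unreachable states {q5}; 6 states remain.
P0 = {q0,q2,q6} | {q1,q3,q4}.
Stable partition: {q0,q2,q6} | {q1,q3,q4} — 2 equivalence classes.
State q3 belongs to the block {q1,q3,q4}, which has 3 states.

3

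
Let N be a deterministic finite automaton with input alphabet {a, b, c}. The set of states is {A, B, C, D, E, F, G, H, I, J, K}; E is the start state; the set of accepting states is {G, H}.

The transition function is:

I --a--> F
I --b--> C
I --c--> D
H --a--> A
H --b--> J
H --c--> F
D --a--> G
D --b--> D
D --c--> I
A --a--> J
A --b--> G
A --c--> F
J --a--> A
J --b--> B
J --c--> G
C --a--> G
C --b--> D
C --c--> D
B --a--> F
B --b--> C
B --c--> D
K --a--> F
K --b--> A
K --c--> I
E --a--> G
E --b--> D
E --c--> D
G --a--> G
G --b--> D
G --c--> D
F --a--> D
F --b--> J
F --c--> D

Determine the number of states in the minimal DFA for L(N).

States {H,K} cannot be reached from the start state, so discard them.
Start with accepting vs non-accepting: {G} | {A,B,C,D,E,F,I,J}.
On input a, block {A,B,C,D,E,F,I,J} splits into {A,B,F,I,J} and {C,D,E}.
Split {A,B,F,I,J} by δ(·,a) → {A,B,I,J} and {F}.
Refine {A,B,I,J} on symbol a: members go to different blocks, giving {A,J} and {B,I}.
On input b, block {A,J} splits into {A} and {J}.
On input c, block {C,D,E} splits into {C,E} and {D}.
Stable partition: {G} | {A} | {C,E} | {F} | {B,I} | {J} | {D} — 7 equivalence classes.

7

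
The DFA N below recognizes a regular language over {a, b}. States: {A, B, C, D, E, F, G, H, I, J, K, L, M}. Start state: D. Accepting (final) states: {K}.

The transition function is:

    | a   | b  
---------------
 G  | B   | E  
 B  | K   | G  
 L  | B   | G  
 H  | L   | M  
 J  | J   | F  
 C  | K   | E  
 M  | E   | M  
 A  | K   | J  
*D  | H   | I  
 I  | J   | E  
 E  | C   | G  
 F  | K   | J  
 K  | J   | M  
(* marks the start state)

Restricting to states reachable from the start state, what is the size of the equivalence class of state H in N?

States {A} cannot be reached from the start state, so discard them.
Start with accepting vs non-accepting: {K} | {B,C,D,E,F,G,H,I,J,L,M}.
Refine {B,C,D,E,F,G,H,I,J,L,M} on symbol a: members go to different blocks, giving {D,E,G,H,I,J,L,M} and {B,C,F}.
Split {D,E,G,H,I,J,L,M} by δ(·,a) → {D,H,I,J,M} and {E,G,L}.
Split {D,H,I,J,M} by δ(·,a) → {D,I,J} and {H,M}.
On input a, block {D,I,J} splits into {I,J} and {D}.
Split {I,J} by δ(·,b) → {I} and {J}.
Split {B,C,F} by δ(·,b) → {B,C} and {F}.
Stable partition: {K} | {I} | {B,C} | {E,G,L} | {H,M} | {D} | {J} | {F} — 8 equivalence classes.
The equivalence class containing H is {H,M}, of size 2.

2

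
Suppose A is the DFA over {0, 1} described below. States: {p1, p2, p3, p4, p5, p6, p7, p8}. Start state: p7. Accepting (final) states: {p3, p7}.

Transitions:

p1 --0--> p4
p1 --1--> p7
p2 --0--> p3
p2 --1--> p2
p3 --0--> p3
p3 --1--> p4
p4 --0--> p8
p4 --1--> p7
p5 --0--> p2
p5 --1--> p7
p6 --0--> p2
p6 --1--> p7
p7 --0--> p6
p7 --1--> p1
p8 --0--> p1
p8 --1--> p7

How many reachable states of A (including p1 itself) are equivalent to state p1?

States {p5} cannot be reached from the start state, so discard them.
Start with accepting vs non-accepting: {p3,p7} | {p1,p2,p4,p6,p8}.
Split {p3,p7} by δ(·,0) → {p3} and {p7}.
Refine {p1,p2,p4,p6,p8} on symbol 0: members go to different blocks, giving {p1,p4,p6,p8} and {p2}.
Split {p1,p4,p6,p8} by δ(·,0) → {p1,p4,p8} and {p6}.
Stable partition: {p3} | {p1,p4,p8} | {p7} | {p2} | {p6} — 5 equivalence classes.
The equivalence class containing p1 is {p1,p4,p8}, of size 3.

3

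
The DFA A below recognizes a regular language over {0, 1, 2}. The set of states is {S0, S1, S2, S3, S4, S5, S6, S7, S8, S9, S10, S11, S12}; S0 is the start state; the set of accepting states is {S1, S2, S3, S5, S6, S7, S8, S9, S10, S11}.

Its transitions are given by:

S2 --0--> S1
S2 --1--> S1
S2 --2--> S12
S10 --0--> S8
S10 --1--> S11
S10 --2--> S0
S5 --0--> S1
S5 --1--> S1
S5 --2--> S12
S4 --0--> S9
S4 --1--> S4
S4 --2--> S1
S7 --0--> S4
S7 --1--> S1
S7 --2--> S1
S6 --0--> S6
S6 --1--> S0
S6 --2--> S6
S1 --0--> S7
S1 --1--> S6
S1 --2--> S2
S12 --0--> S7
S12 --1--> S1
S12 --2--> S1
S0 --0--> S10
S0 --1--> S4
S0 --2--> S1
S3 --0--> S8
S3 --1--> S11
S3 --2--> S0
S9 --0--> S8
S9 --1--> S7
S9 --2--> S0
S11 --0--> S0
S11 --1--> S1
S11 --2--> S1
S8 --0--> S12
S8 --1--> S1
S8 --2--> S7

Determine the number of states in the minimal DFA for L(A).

8

States {S3,S5} cannot be reached from the start state, so discard them.
Initial partition by acceptance: {S1,S2,S6,S7,S8,S9,S10,S11} | {S0,S4,S12}.
On input 0, block {S1,S2,S6,S7,S8,S9,S10,S11} splits into {S1,S2,S6,S9,S10} and {S7,S8,S11}.
Refine {S1,S2,S6,S9,S10} on symbol 0: members go to different blocks, giving {S1,S9,S10} and {S2,S6}.
Split {S1,S9,S10} by δ(·,1) → {S9,S10} and {S1}.
On input 0, block {S0,S4,S12} splits into {S0,S4} and {S12}.
Split {S7,S8,S11} by δ(·,0) → {S7,S11} and {S8}.
On input 0, block {S2,S6} splits into {S2} and {S6}.
No further refinement is possible. Final partition (8 blocks): {S9,S10} | {S0,S4} | {S7,S11} | {S2} | {S1} | {S12} | {S8} | {S6}.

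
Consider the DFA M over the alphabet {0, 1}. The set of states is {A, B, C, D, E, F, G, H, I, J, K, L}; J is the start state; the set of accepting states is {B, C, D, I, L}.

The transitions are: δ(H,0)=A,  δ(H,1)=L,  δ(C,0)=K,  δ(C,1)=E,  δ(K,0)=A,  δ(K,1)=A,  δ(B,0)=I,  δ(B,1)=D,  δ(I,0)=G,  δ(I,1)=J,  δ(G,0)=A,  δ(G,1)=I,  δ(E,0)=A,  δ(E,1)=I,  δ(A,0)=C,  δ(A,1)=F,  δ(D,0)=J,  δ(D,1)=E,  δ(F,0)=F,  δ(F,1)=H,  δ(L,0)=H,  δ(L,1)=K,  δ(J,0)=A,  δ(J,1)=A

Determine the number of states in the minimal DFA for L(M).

6

Reachable states from the start: {A,C,E,F,G,H,I,J,K,L}. Unreachable: {B,D} — drop them.
Start with accepting vs non-accepting: {C,I,L} | {A,E,F,G,H,J,K}.
Split {A,E,F,G,H,J,K} by δ(·,0) → {E,F,G,H,J,K} and {A}.
Split {E,F,G,H,J,K} by δ(·,0) → {E,G,H,J,K} and {F}.
Split {E,G,H,J,K} by δ(·,1) → {E,G,H} and {J,K}.
Split {C,I,L} by δ(·,0) → {I,L} and {C}.
The partition is now stable with 6 blocks: {I,L} | {E,G,H} | {A} | {F} | {J,K} | {C}.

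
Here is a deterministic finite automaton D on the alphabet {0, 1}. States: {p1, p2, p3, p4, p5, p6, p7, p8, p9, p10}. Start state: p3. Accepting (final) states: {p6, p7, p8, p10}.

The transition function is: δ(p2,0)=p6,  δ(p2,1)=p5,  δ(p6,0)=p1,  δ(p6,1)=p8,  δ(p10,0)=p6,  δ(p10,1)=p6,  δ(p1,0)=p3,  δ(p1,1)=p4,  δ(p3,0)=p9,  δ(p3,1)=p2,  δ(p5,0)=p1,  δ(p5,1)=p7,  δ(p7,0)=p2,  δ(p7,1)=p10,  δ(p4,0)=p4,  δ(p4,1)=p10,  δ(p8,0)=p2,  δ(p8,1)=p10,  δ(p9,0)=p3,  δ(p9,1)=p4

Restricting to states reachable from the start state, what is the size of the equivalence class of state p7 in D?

2

Start with accepting vs non-accepting: {p6,p7,p8,p10} | {p1,p2,p3,p4,p5,p9}.
Refine {p6,p7,p8,p10} on symbol 0: members go to different blocks, giving {p6,p7,p8} and {p10}.
Refine {p6,p7,p8} on symbol 1: members go to different blocks, giving {p7,p8} and {p6}.
Split {p1,p2,p3,p4,p5,p9} by δ(·,0) → {p1,p3,p4,p5,p9} and {p2}.
Split {p1,p3,p4,p5,p9} by δ(·,1) → {p1,p9} and {p3} and {p4} and {p5}.
No further refinement is possible. Final partition (8 blocks): {p7,p8} | {p1,p9} | {p10} | {p6} | {p2} | {p3} | {p4} | {p5}.
State p7 belongs to the block {p7,p8}, which has 2 states.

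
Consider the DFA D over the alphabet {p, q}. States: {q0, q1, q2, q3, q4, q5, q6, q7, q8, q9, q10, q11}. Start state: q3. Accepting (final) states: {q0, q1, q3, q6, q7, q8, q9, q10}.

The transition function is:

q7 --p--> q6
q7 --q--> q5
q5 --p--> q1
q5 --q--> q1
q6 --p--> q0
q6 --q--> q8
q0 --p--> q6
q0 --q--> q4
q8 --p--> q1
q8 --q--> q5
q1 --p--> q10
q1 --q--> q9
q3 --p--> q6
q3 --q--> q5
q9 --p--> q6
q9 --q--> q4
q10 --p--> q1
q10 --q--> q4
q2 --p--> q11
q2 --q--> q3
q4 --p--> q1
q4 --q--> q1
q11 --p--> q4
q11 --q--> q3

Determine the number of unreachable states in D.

No path from q3 leads to q2, q7, q11; the other 9 states are all reachable.

3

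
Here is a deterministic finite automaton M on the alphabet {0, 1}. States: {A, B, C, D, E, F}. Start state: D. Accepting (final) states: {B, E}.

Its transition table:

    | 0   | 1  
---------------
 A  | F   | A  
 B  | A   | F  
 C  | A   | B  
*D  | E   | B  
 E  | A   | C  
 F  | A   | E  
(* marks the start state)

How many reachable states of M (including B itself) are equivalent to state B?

P0 = {B,E} | {A,C,D,F}.
Refine {A,C,D,F} on symbol 0: members go to different blocks, giving {A,C,F} and {D}.
Split {A,C,F} by δ(·,1) → {C,F} and {A}.
The partition is now stable with 4 blocks: {B,E} | {C,F} | {D} | {A}.
State B belongs to the block {B,E}, which has 2 states.

2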